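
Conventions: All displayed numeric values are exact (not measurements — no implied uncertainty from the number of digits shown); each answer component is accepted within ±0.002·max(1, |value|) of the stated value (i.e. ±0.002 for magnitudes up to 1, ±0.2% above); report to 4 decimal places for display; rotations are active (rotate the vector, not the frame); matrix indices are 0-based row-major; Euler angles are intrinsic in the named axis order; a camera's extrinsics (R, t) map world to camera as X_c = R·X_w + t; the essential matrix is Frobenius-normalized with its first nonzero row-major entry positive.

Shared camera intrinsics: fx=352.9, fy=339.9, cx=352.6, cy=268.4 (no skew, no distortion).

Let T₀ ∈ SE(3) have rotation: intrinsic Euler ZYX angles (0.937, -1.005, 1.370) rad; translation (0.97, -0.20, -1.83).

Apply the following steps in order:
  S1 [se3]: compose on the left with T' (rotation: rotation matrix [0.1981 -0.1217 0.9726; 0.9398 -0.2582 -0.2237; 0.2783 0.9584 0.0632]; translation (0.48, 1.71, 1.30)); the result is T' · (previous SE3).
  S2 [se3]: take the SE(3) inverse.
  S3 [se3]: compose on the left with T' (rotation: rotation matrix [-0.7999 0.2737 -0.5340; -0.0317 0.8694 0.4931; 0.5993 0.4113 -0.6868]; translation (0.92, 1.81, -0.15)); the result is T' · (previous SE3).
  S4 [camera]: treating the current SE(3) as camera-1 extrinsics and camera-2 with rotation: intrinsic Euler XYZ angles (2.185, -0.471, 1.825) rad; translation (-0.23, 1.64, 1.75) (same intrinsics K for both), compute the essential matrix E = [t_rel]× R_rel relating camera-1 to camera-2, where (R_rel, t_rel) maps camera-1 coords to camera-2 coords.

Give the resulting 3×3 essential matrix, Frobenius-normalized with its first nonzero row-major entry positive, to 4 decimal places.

after S1 (compose_se3): R=[0.8314 0.4488 0.3278; -0.0020 -0.5874 0.8093; 0.5557 -0.6735 -0.4874], t=(-1.0834, 3.0827, 1.2626)
after S2 (invert_se3): R=[0.8314 -0.0020 0.5557; 0.4488 -0.5874 -0.6735; 0.3278 0.8093 -0.4874], t=(0.2052, 3.1472, -1.5243)
after S3 (compose_se3): R=[-0.7172 -0.5914 -0.3686; 0.5255 -0.1116 -0.8435; 0.4577 -0.7986 0.3908], t=(2.4314, 3.7882, 2.3144)
after S4 (essential): [0.0796 -0.2601 0.0667; 0.3928 -0.5277 -0.0516; 0.4102 0.2957 -0.4801]

matrix = [0.0796 -0.2601 0.0667; 0.3928 -0.5277 -0.0516; 0.4102 0.2957 -0.4801]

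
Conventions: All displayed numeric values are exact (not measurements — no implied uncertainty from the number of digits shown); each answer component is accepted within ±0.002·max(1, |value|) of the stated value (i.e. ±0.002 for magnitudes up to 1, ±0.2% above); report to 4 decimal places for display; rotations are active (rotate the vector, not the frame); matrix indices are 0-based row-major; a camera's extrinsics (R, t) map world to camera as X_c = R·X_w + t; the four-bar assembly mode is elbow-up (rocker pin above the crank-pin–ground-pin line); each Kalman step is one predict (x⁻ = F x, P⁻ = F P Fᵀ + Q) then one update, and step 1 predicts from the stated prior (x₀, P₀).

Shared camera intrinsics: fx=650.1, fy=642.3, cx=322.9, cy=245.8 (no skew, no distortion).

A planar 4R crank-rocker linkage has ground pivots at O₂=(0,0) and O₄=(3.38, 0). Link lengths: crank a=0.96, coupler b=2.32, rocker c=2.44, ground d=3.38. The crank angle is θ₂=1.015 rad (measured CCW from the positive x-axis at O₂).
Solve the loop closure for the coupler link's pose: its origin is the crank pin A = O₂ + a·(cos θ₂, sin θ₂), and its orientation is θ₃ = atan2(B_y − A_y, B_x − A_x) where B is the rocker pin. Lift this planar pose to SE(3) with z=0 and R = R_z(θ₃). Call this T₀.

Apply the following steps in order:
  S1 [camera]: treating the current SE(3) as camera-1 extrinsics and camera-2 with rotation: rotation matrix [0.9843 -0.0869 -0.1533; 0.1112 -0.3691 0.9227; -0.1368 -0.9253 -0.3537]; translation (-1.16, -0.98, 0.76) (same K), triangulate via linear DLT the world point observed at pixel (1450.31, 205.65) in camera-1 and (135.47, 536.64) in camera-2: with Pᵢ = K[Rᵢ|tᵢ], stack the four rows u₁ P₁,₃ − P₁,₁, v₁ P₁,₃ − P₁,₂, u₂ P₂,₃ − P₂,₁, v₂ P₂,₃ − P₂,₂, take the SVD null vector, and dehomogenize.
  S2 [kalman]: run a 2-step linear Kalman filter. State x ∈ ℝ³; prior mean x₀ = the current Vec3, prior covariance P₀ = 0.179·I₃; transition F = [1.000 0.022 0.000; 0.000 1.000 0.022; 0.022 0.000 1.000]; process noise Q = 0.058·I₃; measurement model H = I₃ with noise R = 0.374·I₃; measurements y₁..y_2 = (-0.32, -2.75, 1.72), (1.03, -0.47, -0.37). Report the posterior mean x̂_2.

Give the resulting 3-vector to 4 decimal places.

result = (0.5136, -1.4854, 0.7898)

source (fourbar_fk): coupler pose = R=[0.7975 -0.6033 0.0000; 0.6033 0.7975 0.0000; 0.0000 0.0000 1.0000], t=(0.5065, 0.8155, 0.0000)
after S1 (triangulate): (0.7005, -1.6454, 1.1866)
after S2 (kf_track): (0.5136, -1.4854, 0.7898)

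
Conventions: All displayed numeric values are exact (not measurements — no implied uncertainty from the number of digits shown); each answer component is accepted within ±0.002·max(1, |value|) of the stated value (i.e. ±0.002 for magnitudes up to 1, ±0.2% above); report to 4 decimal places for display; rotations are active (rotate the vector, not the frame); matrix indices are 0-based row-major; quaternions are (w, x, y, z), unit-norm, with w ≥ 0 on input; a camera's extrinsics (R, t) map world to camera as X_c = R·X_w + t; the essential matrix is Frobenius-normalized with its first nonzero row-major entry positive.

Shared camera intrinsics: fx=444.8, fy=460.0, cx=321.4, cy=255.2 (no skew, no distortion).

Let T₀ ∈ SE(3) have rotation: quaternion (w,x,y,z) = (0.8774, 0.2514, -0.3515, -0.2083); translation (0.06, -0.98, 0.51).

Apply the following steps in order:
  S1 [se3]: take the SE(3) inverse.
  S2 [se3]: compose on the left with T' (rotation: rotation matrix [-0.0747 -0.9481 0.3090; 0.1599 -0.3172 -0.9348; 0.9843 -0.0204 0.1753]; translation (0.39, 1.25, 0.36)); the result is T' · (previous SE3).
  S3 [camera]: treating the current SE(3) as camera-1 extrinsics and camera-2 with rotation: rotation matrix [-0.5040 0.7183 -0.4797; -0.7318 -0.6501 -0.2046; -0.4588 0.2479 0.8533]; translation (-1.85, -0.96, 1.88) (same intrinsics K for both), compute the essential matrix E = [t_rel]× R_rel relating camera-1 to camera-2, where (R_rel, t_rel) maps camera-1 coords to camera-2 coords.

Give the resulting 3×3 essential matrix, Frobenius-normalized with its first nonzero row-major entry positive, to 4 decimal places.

after S1 (invert_se3): R=[0.6661 -0.5423 0.5121; 0.1888 0.7868 0.5876; -0.7216 -0.2947 0.6265], t=(-0.8326, 0.4601, -0.5650)
after S2 (compose_se3): R=[-0.4517 -0.7966 -0.4018; 0.7211 -0.0608 -0.6901; 0.5253 -0.6015 0.6019], t=(-0.1586, 1.4991, -0.5679)
after S3 (essential): [0.5153 -0.2584 -0.0594; 0.2224 0.4226 0.5178; 0.3865 -0.1358 0.0145]

matrix = [0.5153 -0.2584 -0.0594; 0.2224 0.4226 0.5178; 0.3865 -0.1358 0.0145]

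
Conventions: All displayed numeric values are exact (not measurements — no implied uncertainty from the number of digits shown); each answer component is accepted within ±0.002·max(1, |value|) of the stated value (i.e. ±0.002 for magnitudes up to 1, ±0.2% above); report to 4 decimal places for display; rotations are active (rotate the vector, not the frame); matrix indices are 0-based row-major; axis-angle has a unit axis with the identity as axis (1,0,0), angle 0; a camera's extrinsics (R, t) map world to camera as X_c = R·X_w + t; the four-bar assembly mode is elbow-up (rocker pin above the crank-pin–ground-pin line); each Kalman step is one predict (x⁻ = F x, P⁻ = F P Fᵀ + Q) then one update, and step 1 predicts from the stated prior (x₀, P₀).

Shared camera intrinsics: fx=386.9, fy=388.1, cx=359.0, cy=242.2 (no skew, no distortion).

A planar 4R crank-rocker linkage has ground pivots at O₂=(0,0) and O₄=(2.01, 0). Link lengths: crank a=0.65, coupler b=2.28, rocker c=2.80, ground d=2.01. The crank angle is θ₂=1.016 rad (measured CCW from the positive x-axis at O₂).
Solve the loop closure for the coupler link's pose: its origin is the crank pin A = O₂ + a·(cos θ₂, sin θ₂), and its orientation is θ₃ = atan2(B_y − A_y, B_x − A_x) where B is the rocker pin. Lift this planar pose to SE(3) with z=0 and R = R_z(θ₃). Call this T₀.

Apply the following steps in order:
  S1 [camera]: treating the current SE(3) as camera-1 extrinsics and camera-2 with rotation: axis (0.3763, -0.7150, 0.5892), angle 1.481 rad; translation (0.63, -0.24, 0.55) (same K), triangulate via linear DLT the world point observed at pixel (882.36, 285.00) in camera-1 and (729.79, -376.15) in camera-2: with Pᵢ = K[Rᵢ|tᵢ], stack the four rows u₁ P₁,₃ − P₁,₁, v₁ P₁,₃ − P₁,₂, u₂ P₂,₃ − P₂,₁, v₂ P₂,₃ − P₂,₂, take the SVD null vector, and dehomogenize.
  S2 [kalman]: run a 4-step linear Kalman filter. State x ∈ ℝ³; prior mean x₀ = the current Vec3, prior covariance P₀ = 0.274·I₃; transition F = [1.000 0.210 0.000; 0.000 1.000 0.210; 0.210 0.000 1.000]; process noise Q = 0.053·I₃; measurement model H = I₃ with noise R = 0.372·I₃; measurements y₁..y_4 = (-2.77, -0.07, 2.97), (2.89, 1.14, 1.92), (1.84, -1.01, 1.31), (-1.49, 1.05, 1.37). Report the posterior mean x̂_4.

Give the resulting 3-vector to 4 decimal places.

result = (0.0170, 0.6200, 1.7202)

source (fourbar_fk): coupler pose = R=[0.3667 -0.9303 0.0000; 0.9303 0.3667 0.0000; 0.0000 0.0000 1.0000], t=(0.3424, 0.5525, 0.0000)
after S1 (triangulate): (0.2446, -1.6831, 1.4770)
after S2 (kf_track): (0.0170, 0.6200, 1.7202)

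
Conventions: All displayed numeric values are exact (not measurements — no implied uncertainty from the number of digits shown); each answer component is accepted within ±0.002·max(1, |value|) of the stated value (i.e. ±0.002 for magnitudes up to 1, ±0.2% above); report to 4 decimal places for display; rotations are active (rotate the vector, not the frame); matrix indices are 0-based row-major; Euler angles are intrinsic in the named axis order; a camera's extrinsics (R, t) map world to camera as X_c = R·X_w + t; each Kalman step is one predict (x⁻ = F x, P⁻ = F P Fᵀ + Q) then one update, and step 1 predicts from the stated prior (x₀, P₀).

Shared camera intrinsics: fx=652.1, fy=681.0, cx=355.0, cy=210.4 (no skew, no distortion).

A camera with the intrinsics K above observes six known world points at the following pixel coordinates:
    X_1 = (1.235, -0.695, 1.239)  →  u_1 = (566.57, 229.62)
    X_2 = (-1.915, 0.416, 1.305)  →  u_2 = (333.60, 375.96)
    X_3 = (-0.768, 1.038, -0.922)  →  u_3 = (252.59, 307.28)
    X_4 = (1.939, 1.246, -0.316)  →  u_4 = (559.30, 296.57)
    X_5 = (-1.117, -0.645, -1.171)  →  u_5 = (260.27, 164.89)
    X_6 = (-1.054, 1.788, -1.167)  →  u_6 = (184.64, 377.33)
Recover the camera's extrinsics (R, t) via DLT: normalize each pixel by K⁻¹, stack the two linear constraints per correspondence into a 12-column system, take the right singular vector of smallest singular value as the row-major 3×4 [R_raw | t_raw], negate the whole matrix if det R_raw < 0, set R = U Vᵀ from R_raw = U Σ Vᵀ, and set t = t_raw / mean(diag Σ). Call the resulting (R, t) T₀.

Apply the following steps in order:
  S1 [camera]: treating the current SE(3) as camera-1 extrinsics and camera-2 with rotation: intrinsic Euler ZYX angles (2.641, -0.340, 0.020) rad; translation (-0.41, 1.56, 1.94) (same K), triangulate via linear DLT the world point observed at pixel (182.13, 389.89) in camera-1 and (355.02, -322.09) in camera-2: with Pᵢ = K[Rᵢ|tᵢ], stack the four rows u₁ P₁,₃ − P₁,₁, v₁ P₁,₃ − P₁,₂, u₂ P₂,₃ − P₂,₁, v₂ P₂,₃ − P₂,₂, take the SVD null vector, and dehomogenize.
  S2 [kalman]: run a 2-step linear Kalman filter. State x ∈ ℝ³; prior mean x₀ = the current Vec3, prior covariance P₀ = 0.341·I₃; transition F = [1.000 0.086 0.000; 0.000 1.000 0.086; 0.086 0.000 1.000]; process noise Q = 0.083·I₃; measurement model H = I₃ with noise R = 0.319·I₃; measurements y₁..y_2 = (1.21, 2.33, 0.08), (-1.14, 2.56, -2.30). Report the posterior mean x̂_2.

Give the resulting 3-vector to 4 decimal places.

result = (-0.4243, 2.2075, -1.2182)

source (pnp_recover): camera pose = R=[0.7491 -0.1947 0.6332; -0.2896 0.7634 0.5773; -0.5958 -0.6159 0.5155], t=(0.4199, 0.3700, 6.6500)
after S1 (triangulate): (-1.7056, 1.6182, -0.7733)
after S2 (kf_track): (-0.4243, 2.2075, -1.2182)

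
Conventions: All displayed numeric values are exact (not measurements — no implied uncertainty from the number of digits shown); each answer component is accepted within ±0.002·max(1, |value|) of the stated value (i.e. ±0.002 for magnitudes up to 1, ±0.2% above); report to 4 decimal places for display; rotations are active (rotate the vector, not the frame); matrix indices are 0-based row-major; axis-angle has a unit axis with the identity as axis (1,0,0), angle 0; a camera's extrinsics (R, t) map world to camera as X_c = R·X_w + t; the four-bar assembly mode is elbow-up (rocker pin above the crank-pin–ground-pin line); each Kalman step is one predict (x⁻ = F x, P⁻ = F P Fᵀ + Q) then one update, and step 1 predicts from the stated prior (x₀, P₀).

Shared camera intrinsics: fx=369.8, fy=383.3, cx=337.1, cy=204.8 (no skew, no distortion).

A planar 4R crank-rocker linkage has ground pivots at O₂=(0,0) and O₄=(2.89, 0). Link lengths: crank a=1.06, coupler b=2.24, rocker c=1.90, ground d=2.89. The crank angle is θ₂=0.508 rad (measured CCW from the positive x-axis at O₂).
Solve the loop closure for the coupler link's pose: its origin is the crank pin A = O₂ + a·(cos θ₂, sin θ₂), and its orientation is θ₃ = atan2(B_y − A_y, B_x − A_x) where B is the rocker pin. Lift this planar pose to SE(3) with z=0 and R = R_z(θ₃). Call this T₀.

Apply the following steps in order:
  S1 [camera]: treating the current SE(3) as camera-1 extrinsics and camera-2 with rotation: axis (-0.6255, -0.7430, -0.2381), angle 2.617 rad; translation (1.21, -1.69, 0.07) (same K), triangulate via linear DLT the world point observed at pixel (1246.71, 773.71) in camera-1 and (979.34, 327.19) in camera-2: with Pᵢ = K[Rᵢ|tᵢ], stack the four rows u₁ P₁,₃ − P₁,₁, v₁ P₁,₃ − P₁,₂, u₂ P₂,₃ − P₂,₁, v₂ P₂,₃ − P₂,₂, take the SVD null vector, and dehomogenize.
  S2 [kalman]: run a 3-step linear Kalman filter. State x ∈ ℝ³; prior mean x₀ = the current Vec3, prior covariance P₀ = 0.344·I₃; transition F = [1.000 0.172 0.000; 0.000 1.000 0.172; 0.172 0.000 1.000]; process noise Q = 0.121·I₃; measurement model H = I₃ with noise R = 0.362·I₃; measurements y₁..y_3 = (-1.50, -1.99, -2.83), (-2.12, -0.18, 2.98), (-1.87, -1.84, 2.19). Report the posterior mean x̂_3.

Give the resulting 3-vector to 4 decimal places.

result = (-1.5079, -1.1640, 1.2340)

source (fourbar_fk): coupler pose = R=[0.7897 -0.6135 0.0000; 0.6135 0.7897 0.0000; 0.0000 0.0000 1.0000], t=(0.9261, 0.5156, 0.0000)
after S1 (triangulate): (1.6601, -0.1589, 0.9491)
after S2 (kf_track): (-1.5079, -1.1640, 1.2340)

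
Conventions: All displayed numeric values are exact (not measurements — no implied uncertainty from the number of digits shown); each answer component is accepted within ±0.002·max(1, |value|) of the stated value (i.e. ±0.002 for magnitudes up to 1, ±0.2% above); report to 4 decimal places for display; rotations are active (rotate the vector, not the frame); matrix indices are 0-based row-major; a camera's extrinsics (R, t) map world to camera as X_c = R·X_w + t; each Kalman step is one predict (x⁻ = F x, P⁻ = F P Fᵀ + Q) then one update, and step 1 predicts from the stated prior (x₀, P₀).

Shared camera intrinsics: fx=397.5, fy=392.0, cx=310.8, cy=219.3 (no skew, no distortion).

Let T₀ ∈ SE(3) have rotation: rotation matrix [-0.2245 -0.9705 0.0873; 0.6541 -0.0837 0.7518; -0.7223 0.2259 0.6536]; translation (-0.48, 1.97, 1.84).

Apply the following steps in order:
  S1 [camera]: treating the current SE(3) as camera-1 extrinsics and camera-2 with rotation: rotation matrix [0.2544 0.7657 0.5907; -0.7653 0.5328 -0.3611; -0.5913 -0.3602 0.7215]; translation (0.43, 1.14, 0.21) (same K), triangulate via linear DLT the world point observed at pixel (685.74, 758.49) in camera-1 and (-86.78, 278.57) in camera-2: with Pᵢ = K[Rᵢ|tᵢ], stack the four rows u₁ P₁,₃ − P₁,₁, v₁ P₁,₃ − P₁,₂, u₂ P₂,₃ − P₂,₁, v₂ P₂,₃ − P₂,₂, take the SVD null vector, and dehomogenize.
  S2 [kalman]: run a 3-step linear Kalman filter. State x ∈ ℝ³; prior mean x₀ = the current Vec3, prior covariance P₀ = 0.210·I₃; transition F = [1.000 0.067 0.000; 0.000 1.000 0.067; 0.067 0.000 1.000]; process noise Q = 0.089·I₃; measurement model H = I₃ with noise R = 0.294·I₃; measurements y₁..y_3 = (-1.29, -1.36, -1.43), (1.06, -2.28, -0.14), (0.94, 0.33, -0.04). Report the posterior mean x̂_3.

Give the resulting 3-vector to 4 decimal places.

after S1 (triangulate): (-0.1203, -1.9567, 0.0859)
after S2 (kf_track): (0.3549, -0.9619, -0.2284)

result = (0.3549, -0.9619, -0.2284)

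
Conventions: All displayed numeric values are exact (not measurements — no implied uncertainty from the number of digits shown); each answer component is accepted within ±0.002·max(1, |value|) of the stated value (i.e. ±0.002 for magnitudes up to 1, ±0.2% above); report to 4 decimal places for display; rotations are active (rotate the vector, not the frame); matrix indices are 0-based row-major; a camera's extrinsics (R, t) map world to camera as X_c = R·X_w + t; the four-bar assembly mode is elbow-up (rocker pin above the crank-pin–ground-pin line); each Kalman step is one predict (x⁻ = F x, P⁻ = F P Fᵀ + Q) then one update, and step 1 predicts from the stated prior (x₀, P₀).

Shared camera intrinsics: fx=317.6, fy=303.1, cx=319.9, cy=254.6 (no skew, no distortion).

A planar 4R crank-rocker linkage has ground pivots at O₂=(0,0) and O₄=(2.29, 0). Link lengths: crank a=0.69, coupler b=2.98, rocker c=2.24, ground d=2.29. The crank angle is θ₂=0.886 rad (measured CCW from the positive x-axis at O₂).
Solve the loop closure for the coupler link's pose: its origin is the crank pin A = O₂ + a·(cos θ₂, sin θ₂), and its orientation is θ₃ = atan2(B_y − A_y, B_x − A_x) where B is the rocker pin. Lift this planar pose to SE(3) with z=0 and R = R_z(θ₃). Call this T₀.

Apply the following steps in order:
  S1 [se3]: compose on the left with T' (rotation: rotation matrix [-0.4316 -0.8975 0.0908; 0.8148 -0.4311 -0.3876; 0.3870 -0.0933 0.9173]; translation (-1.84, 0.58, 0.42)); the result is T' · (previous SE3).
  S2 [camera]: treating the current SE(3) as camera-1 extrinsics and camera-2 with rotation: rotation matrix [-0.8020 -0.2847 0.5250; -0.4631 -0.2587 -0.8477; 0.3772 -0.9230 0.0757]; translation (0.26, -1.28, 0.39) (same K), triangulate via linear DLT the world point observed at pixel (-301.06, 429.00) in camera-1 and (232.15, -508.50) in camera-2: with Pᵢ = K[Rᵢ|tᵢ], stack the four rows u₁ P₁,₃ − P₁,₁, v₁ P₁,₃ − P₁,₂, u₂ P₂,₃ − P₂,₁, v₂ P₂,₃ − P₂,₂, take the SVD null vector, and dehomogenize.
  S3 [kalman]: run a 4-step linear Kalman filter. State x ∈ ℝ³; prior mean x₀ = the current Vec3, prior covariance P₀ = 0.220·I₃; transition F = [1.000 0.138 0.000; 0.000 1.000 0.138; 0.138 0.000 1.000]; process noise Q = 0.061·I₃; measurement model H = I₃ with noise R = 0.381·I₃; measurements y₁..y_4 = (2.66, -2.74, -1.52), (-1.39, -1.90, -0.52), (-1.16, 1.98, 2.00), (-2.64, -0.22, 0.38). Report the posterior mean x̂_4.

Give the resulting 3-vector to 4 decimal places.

source (fourbar_fk): coupler pose = R=[0.8420 -0.5394 0.0000; 0.5394 0.8420 0.0000; 0.0000 0.0000 1.0000], t=(0.4364, 0.5344, 0.0000)
after S1 (compose_se3): R=[-0.8475 -0.5229 0.0908; 0.4536 -0.8025 -0.3876; 0.2756 -0.2873 0.9173], t=(-2.5080, 0.7052, 0.5390)
after S2 (triangulate): (1.3345, -0.1012, 0.9321)
after S3 (kf_track): (-0.9798, -0.3268, 0.4898)

result = (-0.9798, -0.3268, 0.4898)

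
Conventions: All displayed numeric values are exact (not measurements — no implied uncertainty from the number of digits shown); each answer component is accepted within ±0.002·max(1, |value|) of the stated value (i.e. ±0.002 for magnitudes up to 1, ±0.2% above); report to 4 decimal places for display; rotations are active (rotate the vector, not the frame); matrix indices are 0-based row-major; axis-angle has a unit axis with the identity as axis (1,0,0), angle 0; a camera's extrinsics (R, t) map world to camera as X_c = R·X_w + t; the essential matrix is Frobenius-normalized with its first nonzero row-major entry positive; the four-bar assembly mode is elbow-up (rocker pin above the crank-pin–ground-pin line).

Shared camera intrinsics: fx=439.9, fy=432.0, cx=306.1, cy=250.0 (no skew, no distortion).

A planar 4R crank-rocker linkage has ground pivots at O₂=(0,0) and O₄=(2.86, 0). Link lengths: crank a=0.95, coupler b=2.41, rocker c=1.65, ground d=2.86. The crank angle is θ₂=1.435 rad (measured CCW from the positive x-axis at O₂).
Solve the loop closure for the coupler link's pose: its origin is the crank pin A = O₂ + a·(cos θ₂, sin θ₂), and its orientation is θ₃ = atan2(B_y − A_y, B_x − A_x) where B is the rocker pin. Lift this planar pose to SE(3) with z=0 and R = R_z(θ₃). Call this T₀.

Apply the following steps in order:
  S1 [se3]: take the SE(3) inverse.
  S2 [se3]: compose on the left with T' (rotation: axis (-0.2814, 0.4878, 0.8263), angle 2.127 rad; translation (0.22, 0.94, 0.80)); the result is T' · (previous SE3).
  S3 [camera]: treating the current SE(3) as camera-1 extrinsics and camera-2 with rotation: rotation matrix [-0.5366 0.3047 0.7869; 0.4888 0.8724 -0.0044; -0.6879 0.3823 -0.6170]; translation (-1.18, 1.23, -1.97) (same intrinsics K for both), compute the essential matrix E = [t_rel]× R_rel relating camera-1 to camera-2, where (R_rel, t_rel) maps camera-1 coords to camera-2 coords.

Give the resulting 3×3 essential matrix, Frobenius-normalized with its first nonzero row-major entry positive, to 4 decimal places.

matrix = [0.3720 0.4006 -0.0985; 0.0976 0.4789 0.0657; -0.4979 0.2963 0.3355]

source (fourbar_fk): coupler pose = R=[0.9622 -0.2723 0.0000; 0.2723 0.9622 0.0000; 0.0000 0.0000 1.0000], t=(0.1286, 0.9413, 0.0000)
after S1 (invert_se3): R=[0.9622 0.2723 0.0000; -0.2723 0.9622 0.0000; 0.0000 0.0000 1.0000], t=(-0.3801, -0.8706, 0.0000)
after S2 (compose_se3): R=[-0.1432 -0.9879 0.0590; 0.5182 -0.0241 0.8549; -0.8432 0.1530 0.5154], t=(1.1683, 0.8960, 0.7644)
after S3 (essential): [0.3720 0.4006 -0.0985; 0.0976 0.4789 0.0657; -0.4979 0.2963 0.3355]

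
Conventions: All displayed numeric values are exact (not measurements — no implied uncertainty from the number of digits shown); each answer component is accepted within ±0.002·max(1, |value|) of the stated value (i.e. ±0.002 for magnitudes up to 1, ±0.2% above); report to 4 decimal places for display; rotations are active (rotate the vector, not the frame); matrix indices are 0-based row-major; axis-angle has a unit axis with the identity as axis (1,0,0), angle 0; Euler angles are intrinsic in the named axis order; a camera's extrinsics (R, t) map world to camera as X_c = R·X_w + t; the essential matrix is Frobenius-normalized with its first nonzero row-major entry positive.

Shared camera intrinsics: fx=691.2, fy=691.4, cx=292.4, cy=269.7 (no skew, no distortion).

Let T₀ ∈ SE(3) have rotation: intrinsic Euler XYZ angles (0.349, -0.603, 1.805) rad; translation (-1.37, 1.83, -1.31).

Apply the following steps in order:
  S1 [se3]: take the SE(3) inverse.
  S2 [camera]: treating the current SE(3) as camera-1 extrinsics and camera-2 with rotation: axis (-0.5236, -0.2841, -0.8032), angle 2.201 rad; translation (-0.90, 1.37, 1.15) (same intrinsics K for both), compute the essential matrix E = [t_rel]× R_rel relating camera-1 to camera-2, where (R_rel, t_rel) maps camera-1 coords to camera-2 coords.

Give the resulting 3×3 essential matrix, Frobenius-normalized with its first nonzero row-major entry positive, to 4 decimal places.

after S1 (invert_se3): R=[-0.1911 0.9591 0.2089; -0.8012 -0.0294 -0.5977; -0.5671 -0.2816 0.7740], t=(-1.7432, -1.8267, 0.7524)
after S2 (essential): [0.1345 0.1313 -0.6129; 0.5786 -0.3975 0.0672; 0.1100 0.0288 -0.2807]

matrix = [0.1345 0.1313 -0.6129; 0.5786 -0.3975 0.0672; 0.1100 0.0288 -0.2807]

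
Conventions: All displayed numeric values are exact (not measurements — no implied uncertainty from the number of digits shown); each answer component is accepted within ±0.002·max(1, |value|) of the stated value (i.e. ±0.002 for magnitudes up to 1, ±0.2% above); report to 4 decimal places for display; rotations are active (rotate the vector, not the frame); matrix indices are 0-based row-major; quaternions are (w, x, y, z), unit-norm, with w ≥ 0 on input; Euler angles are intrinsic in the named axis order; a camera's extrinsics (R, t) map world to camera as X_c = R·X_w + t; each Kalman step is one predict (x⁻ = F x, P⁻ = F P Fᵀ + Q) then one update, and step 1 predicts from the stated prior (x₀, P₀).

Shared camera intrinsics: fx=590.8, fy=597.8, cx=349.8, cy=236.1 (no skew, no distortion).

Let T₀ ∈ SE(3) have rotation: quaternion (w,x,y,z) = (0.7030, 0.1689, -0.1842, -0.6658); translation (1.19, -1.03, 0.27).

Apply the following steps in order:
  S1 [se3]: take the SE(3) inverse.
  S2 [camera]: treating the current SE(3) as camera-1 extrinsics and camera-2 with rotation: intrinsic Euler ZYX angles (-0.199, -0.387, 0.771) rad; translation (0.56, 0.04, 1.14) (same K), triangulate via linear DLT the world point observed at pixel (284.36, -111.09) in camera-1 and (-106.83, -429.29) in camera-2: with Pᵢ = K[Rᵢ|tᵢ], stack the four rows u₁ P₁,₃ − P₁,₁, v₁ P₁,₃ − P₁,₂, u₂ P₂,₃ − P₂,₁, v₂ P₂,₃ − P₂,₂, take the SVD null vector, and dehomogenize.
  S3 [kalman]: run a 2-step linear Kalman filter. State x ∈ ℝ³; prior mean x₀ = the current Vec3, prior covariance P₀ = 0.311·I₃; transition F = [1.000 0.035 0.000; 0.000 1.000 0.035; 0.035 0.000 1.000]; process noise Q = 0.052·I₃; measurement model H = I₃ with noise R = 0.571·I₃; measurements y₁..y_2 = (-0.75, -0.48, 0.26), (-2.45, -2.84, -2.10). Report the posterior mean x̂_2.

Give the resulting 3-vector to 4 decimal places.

after S1 (invert_se3): R=[0.0455 -0.9984 0.0341; 0.8739 0.0563 0.4828; -0.4839 0.0078 0.8751], t=(-1.0917, -1.1123, 0.3476)
after S2 (triangulate): (-1.0839, -0.8345, 1.6184)
after S3 (kf_track): (-1.5224, -1.3909, -0.0147)

result = (-1.5224, -1.3909, -0.0147)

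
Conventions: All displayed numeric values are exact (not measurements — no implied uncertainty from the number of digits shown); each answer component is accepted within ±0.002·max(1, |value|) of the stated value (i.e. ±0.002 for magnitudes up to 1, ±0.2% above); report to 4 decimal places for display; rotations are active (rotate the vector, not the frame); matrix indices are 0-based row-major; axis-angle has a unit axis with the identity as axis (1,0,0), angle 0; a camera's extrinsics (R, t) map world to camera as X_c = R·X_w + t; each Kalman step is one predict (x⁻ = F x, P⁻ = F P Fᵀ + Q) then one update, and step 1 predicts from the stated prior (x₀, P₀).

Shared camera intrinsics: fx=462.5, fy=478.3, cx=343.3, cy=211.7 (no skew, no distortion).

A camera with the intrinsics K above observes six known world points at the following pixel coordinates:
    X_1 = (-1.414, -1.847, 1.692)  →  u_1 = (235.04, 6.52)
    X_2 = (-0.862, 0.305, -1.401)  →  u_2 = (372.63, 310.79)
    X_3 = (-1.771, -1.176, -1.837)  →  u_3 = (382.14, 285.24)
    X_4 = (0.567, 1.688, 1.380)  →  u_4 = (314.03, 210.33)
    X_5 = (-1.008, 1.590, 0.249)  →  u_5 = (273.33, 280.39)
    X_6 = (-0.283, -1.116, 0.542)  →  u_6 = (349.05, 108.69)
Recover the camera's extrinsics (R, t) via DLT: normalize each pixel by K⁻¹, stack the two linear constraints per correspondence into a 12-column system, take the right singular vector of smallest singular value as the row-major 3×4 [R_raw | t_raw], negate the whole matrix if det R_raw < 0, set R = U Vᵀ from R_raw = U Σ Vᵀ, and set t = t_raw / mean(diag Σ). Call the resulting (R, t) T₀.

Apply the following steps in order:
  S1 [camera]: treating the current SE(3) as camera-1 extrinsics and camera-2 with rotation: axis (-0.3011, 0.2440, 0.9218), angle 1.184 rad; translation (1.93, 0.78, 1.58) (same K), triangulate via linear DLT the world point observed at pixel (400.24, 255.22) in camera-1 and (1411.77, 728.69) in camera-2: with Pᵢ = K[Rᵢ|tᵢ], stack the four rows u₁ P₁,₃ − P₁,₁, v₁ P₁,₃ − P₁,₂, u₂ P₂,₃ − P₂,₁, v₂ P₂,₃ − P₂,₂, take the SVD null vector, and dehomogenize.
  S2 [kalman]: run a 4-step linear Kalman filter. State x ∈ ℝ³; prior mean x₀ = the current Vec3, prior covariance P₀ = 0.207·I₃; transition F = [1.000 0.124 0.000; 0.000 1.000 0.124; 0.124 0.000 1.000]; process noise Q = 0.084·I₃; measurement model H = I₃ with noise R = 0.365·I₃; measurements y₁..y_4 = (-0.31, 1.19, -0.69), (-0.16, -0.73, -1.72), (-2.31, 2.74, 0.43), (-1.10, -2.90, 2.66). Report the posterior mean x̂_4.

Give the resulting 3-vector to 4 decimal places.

source (pnp_recover): camera pose = R=[0.7665 -0.2810 -0.5775; -0.2342 0.7150 -0.6588; 0.5980 0.6402 0.4822], t=(0.2900, -0.1900, 6.5600)
after S1 (triangulate): (0.1931, 0.3978, -0.8274)
after S2 (kf_track): (-0.8632, -0.4730, 0.5079)

result = (-0.8632, -0.4730, 0.5079)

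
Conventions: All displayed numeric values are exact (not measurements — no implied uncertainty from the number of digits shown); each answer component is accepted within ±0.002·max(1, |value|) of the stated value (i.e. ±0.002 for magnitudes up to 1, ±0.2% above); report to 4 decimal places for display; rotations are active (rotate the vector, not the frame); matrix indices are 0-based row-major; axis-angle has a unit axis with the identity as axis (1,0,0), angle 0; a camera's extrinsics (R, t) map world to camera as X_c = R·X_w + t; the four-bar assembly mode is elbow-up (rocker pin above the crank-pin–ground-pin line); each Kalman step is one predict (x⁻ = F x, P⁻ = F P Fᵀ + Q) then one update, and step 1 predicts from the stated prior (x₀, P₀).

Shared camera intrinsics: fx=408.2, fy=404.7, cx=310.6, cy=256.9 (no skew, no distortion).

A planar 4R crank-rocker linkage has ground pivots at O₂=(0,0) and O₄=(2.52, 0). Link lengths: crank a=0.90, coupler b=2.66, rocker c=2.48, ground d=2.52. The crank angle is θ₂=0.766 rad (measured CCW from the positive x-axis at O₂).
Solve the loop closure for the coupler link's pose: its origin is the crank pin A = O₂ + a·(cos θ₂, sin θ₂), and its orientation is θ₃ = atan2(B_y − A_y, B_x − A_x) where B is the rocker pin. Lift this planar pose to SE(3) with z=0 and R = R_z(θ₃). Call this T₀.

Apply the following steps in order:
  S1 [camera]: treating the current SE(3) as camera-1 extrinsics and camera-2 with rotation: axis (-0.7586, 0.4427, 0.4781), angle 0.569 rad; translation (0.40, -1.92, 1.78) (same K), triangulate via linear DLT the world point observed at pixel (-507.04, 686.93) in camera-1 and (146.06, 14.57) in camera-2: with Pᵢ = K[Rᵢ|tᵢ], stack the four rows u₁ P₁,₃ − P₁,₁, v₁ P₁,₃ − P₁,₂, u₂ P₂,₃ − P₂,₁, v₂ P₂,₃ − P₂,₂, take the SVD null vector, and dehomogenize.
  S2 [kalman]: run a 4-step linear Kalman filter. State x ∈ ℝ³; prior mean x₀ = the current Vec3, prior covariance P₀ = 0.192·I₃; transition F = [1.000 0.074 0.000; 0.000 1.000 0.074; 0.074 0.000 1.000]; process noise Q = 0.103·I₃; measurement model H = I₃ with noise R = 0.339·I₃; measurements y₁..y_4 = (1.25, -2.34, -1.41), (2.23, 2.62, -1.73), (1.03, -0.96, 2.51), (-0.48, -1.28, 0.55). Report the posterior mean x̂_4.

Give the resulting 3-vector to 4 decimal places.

result = (0.3766, -0.5139, 0.5378)

source (fourbar_fk): coupler pose = R=[0.7164 -0.6977 0.0000; 0.6977 0.7164 0.0000; 0.0000 0.0000 1.0000], t=(0.6486, 0.6239, 0.0000)
after S1 (triangulate): (-1.1585, 0.8101, 0.3727)
after S2 (kf_track): (0.3766, -0.5139, 0.5378)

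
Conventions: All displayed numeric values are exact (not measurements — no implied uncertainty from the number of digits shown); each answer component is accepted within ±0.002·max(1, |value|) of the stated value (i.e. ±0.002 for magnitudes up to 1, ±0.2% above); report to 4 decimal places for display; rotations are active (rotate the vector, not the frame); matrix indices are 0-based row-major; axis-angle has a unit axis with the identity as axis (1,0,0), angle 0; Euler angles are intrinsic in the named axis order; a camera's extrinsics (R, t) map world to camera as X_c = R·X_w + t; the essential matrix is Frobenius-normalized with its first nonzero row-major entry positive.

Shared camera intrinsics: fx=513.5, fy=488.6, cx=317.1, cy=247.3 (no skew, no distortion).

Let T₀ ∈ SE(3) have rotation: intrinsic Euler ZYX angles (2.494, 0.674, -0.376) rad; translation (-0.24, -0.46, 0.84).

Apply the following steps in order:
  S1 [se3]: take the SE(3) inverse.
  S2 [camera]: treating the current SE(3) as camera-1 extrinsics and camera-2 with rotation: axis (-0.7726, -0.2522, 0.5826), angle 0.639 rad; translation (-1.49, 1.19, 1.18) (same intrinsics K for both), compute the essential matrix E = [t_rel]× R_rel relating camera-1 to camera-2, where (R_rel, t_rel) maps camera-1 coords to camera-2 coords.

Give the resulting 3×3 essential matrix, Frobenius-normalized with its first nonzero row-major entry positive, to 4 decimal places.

after S1 (invert_se3): R=[-0.6231 0.4714 -0.6241; -0.3783 -0.8801 -0.2869; -0.6845 0.0573 0.7267], t=(0.5915, -0.2546, -0.7484)
after S2 (essential): [0.1464 -0.5399 -0.0965; 0.6304 -0.0628 0.1783; -0.2003 -0.4183 -0.1718]

matrix = [0.1464 -0.5399 -0.0965; 0.6304 -0.0628 0.1783; -0.2003 -0.4183 -0.1718]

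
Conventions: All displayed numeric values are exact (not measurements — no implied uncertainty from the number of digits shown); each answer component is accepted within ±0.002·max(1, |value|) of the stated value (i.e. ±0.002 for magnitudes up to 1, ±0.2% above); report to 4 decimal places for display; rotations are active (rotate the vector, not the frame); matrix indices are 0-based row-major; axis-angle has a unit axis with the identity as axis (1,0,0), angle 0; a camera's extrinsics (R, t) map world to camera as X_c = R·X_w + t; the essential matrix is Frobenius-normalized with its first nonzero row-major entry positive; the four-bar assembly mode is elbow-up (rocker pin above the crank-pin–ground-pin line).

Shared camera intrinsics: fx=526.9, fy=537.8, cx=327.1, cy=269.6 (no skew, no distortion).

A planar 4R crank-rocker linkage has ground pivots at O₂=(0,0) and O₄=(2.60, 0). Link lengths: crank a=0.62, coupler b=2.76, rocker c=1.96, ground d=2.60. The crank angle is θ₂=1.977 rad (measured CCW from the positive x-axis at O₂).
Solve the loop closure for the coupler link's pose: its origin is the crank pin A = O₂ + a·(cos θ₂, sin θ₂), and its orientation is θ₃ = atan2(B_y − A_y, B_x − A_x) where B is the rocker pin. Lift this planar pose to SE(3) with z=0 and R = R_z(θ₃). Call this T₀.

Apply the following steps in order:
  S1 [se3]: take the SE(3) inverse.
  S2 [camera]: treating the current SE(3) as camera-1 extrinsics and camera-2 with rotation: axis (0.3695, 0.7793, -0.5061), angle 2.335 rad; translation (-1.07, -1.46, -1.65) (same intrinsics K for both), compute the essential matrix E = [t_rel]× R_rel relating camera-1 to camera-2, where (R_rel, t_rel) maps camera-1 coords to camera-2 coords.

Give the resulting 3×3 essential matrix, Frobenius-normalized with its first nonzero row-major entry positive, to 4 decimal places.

matrix = [0.5557 0.0944 -0.3982; -0.1549 -0.5151 -0.1738; -0.0366 0.3756 0.2486]

source (fourbar_fk): coupler pose = R=[0.8738 -0.4862 0.0000; 0.4862 0.8738 0.0000; 0.0000 0.0000 1.0000], t=(-0.2450, 0.5695, 0.0000)
after S1 (invert_se3): R=[0.8738 0.4862 0.0000; -0.4862 0.8738 0.0000; 0.0000 0.0000 1.0000], t=(-0.0629, -0.6168, 0.0000)
after S2 (essential): [0.5557 0.0944 -0.3982; -0.1549 -0.5151 -0.1738; -0.0366 0.3756 0.2486]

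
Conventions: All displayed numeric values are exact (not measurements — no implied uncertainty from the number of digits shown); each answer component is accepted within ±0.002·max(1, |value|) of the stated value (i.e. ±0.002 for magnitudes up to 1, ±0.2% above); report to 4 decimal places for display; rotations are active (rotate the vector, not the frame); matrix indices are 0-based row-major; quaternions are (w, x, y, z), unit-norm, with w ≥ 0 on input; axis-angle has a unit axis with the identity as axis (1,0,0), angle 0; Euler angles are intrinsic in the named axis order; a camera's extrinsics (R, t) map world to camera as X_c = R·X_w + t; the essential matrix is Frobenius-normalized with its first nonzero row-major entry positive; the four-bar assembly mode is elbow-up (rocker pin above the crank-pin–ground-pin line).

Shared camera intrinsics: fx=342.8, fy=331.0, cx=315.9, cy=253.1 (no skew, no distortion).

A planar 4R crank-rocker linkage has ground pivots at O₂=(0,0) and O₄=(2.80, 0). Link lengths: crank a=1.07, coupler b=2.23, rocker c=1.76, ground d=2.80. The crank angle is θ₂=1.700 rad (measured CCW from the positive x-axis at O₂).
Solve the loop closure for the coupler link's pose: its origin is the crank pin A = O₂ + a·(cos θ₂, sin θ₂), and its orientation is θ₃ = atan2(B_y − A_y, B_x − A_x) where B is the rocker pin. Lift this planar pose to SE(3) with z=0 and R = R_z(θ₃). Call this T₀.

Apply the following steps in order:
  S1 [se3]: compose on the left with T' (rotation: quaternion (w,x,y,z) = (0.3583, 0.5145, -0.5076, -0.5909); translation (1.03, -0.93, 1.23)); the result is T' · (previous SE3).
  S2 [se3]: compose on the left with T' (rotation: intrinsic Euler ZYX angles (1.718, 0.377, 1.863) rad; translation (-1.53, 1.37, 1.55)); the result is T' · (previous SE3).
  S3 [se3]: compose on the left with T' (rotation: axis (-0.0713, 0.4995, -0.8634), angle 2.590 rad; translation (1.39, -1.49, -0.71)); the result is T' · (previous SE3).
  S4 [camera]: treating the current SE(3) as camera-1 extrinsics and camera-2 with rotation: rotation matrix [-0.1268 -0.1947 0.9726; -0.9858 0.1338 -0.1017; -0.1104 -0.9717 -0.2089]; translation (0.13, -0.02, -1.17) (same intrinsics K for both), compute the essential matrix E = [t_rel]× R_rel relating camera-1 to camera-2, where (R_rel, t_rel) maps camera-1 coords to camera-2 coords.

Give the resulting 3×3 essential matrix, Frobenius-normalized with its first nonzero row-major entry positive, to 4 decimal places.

source (fourbar_fk): coupler pose = R=[0.9723 -0.2339 0.0000; 0.2339 0.9723 0.0000; 0.0000 0.0000 1.0000], t=(-0.1379, 1.0611, 0.0000)
after S1 (compose_se3): R=[-0.2310 -0.0461 -0.9719; -0.9729 -0.0003 0.2312; -0.0109 0.9989 -0.0448], t=(0.9545, -1.0414, 2.2915)
after S2 (compose_se3): R=[-0.2060 0.9680 0.1433; -0.5932 -0.0070 -0.8050; -0.7783 -0.2508 0.5756], t=(0.3032, 1.9222, -0.3423)
after S3 (compose_se3): R=[-0.3482 -0.9123 -0.2155; 0.9304 -0.3081 -0.1987; 0.1149 -0.2697 0.9561], t=(1.7488, -2.1358, -2.5426)
after S4 (essential): [0.4005 0.4637 0.1153; 0.3280 -0.0125 0.3709; -0.0872 0.4398 -0.4062]

matrix = [0.4005 0.4637 0.1153; 0.3280 -0.0125 0.3709; -0.0872 0.4398 -0.4062]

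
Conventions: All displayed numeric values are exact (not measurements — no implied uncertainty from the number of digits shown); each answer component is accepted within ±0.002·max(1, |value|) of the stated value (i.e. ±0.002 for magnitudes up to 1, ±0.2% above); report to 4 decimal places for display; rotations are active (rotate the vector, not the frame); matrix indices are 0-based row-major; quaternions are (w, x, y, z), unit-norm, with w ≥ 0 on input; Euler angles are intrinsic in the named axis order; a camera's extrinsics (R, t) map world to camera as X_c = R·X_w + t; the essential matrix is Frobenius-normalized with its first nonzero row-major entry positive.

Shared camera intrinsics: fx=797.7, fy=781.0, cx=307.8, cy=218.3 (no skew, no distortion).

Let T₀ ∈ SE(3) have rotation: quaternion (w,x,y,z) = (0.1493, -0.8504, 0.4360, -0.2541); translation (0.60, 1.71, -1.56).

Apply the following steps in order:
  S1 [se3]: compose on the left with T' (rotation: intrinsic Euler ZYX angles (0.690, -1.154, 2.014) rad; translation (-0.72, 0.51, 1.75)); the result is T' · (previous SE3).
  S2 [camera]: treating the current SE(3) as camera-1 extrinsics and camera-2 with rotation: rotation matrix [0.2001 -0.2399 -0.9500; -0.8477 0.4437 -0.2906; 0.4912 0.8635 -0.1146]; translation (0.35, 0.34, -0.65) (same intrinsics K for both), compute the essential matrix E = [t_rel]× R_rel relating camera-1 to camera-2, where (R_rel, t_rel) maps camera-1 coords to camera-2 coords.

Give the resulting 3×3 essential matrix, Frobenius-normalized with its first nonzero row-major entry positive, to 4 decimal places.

after S1 (compose_se3): R=[0.7158 -0.4155 -0.5613; 0.6915 0.5338 0.4867; 0.0974 -0.7365 0.6694], t=(-2.5241, -0.1026, 3.1948)
after S2 (essential): [0.1903 0.2254 0.1041; 0.1912 -0.6048 0.2927; -0.4833 -0.2617 -0.3348]

matrix = [0.1903 0.2254 0.1041; 0.1912 -0.6048 0.2927; -0.4833 -0.2617 -0.3348]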